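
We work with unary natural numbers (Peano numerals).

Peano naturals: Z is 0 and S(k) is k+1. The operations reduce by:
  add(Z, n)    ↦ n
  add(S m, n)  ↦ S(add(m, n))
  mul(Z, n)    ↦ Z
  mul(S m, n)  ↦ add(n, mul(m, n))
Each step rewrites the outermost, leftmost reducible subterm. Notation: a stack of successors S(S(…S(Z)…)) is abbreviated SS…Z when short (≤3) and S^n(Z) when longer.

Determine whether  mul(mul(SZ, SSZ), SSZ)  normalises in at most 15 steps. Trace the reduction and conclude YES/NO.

  start: mul(mul(SZ, SSZ), SSZ)
  [1] mul(add(SSZ, mul(Z, SSZ)), SSZ)
  [2] mul(S(add(SZ, mul(Z, SSZ))), SSZ)
  [3] add(SSZ, mul(add(SZ, mul(Z, SSZ)), SSZ))
  [4] S(add(SZ, mul(add(SZ, mul(Z, SSZ)), SSZ)))
  [5] S(S(add(Z, mul(add(SZ, mul(Z, SSZ)), SSZ))))
  [6] S(S(mul(add(SZ, mul(Z, SSZ)), SSZ)))
  [7] S(S(mul(S(add(Z, mul(Z, SSZ))), SSZ)))
  [8] S(S(add(SSZ, mul(add(Z, mul(Z, SSZ)), SSZ))))
  [9] S(S(S(add(SZ, mul(add(Z, mul(Z, SSZ)), SSZ)))))
  [10] S(S(S(S(add(Z, mul(add(Z, mul(Z, SSZ)), SSZ))))))
  [11] S(S(S(S(mul(add(Z, mul(Z, SSZ)), SSZ)))))
  [12] S(S(S(S(mul(mul(Z, SSZ), SSZ)))))
  [13] S(S(S(S(mul(Z, SSZ)))))
  [14] S^4(Z)

Answer: YES — reaches normal form S^4(Z) in 14 ≤ 15 steps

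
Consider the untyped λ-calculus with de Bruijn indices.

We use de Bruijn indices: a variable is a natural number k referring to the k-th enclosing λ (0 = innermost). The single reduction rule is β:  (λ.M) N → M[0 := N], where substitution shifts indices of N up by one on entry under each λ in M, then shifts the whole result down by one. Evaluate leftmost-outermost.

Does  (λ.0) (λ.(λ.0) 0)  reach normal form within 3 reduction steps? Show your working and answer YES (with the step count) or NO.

Answer: YES — reaches normal form λ.0 in 2 ≤ 3 steps

Working:
  start: (λ.0) (λ.(λ.0) 0)
  step 1: λ.(λ.0) 0
  step 2: λ.0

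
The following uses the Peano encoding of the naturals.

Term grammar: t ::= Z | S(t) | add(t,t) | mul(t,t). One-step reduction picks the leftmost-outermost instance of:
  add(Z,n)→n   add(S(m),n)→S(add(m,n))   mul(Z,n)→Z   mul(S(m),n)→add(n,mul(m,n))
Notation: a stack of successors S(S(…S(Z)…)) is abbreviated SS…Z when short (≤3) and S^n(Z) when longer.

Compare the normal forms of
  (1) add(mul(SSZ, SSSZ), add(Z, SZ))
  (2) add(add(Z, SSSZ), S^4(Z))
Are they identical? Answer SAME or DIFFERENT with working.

Term A:
  start: add(mul(SSZ, SSSZ), add(Z, SZ))
  →1  add(add(SSSZ, mul(SZ, SSSZ)), add(Z, SZ))
  →2  add(S(add(SSZ, mul(SZ, SSSZ))), add(Z, SZ))
  →3  S(add(add(SSZ, mul(SZ, SSSZ)), add(Z, SZ)))
  →4  S(add(S(add(SZ, mul(SZ, SSSZ))), add(Z, SZ)))
  →5  S(S(add(add(SZ, mul(SZ, SSSZ)), add(Z, SZ))))
  →6  S(S(add(S(add(Z, mul(SZ, SSSZ))), add(Z, SZ))))
  →7  S(S(S(add(add(Z, mul(SZ, SSSZ)), add(Z, SZ)))))
  →8  S(S(S(add(mul(SZ, SSSZ), add(Z, SZ)))))
  →9  S(S(S(add(add(SSSZ, mul(Z, SSSZ)), add(Z, SZ)))))
  →10  S(S(S(add(S(add(SSZ, mul(Z, SSSZ))), add(Z, SZ)))))
  →11  S(S(S(S(add(add(SSZ, mul(Z, SSSZ)), add(Z, SZ))))))
  →12  S(S(S(S(add(S(add(SZ, mul(Z, SSSZ))), add(Z, SZ))))))
  →13  S(S(S(S(S(add(add(SZ, mul(Z, SSSZ)), add(Z, SZ)))))))
  →14  S(S(S(S(S(add(S(add(Z, mul(Z, SSSZ))), add(Z, SZ)))))))
  →15  S(S(S(S(S(S(add(add(Z, mul(Z, SSSZ)), add(Z, SZ))))))))
  →16  S(S(S(S(S(S(add(mul(Z, SSSZ), add(Z, SZ))))))))
  →17  S(S(S(S(S(S(add(Z, add(Z, SZ))))))))
  →18  S(S(S(S(S(S(add(Z, SZ)))))))
  →19  S^7(Z)

Term B:
  start: add(add(Z, SSSZ), S^4(Z))
  →1  add(SSSZ, S^4(Z))
  →2  S(add(SSZ, S^4(Z)))
  →3  S(S(add(SZ, S^4(Z))))
  →4  S(S(S(add(Z, S^4(Z)))))
  →5  S^7(Z)

Answer: SAME — A ⇓ S^7(Z), B ⇓ S^7(Z)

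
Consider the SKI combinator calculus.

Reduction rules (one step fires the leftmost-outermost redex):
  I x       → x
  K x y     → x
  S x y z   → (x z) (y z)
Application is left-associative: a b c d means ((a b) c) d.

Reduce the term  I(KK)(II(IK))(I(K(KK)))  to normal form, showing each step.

  start: I(KK)(II(IK))(I(K(KK)))
  [1] KK(II(IK))(I(K(KK)))
  [2] K(I(K(KK)))
  [3] K(K(KK))

Answer: normal form = K(K(KK))  (in 3 steps)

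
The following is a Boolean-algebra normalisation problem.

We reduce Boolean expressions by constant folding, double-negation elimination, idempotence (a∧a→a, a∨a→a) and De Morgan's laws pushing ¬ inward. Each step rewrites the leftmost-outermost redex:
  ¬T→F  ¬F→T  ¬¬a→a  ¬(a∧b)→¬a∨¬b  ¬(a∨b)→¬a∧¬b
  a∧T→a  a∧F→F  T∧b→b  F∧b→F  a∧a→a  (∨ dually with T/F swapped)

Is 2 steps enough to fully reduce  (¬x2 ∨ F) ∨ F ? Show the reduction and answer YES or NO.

  start: (¬x2 ∨ F) ∨ F
  →1  ¬x2 ∨ F
  →2  ¬x2

Answer: YES — reaches normal form ¬x2 in 2 ≤ 2 steps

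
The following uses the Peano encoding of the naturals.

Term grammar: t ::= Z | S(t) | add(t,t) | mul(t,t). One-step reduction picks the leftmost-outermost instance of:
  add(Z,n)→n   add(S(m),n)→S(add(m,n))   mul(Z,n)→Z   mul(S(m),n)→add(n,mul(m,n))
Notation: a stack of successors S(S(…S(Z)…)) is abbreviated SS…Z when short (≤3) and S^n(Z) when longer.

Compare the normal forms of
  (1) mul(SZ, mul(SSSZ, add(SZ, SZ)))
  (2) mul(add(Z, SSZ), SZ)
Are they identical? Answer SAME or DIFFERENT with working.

Answer: DIFFERENT — A ⇓ S^6(Z), B ⇓ SSZ

Derivation:
Term A:
  start: mul(SZ, mul(SSSZ, add(SZ, SZ)))
  [1] add(mul(SSSZ, add(SZ, SZ)), mul(Z, mul(SSSZ, add(SZ, SZ))))
  [2] add(add(add(SZ, SZ), mul(SSZ, add(SZ, SZ))), mul(Z, mul(SSSZ, add(SZ, SZ))))
  [3] add(add(S(add(Z, SZ)), mul(SSZ, add(SZ, SZ))), mul(Z, mul(SSSZ, add(SZ, SZ))))
  [4] add(S(add(add(Z, SZ), mul(SSZ, add(SZ, SZ)))), mul(Z, mul(SSSZ, add(SZ, SZ))))
  [5] S(add(add(add(Z, SZ), mul(SSZ, add(SZ, SZ))), mul(Z, mul(SSSZ, add(SZ, SZ)))))
  [6] S(add(add(SZ, mul(SSZ, add(SZ, SZ))), mul(Z, mul(SSSZ, add(SZ, SZ)))))
  [7] S(add(S(add(Z, mul(SSZ, add(SZ, SZ)))), mul(Z, mul(SSSZ, add(SZ, SZ)))))
  [8] S(S(add(add(Z, mul(SSZ, add(SZ, SZ))), mul(Z, mul(SSSZ, add(SZ, SZ))))))
  [9] S(S(add(mul(SSZ, add(SZ, SZ)), mul(Z, mul(SSSZ, add(SZ, SZ))))))
  [10] S(S(add(add(add(SZ, SZ), mul(SZ, add(SZ, SZ))), mul(Z, mul(SSSZ, add(SZ, SZ))))))
  [11] S(S(add(add(S(add(Z, SZ)), mul(SZ, add(SZ, SZ))), mul(Z, mul(SSSZ, add(SZ, SZ))))))
  [12] S(S(add(S(add(add(Z, SZ), mul(SZ, add(SZ, SZ)))), mul(Z, mul(SSSZ, add(SZ, SZ))))))
  [13] S(S(S(add(add(add(Z, SZ), mul(SZ, add(SZ, SZ))), mul(Z, mul(SSSZ, add(SZ, SZ)))))))
  [14] S(S(S(add(add(SZ, mul(SZ, add(SZ, SZ))), mul(Z, mul(SSSZ, add(SZ, SZ)))))))
  [15] S(S(S(add(S(add(Z, mul(SZ, add(SZ, SZ)))), mul(Z, mul(SSSZ, add(SZ, SZ)))))))
  [16] S(S(S(S(add(add(Z, mul(SZ, add(SZ, SZ))), mul(Z, mul(SSSZ, add(SZ, SZ))))))))
  [17] S(S(S(S(add(mul(SZ, add(SZ, SZ)), mul(Z, mul(SSSZ, add(SZ, SZ))))))))
  [18] S(S(S(S(add(add(add(SZ, SZ), mul(Z, add(SZ, SZ))), mul(Z, mul(SSSZ, add(SZ, SZ))))))))
  [19] S(S(S(S(add(add(S(add(Z, SZ)), mul(Z, add(SZ, SZ))), mul(Z, mul(SSSZ, add(SZ, SZ))))))))
  [20] S(S(S(S(add(S(add(add(Z, SZ), mul(Z, add(SZ, SZ)))), mul(Z, mul(SSSZ, add(SZ, SZ))))))))
  [21] S(S(S(S(S(add(add(add(Z, SZ), mul(Z, add(SZ, SZ))), mul(Z, mul(SSSZ, add(SZ, SZ)))))))))
  [22] S(S(S(S(S(add(add(SZ, mul(Z, add(SZ, SZ))), mul(Z, mul(SSSZ, add(SZ, SZ)))))))))
  [23] S(S(S(S(S(add(S(add(Z, mul(Z, add(SZ, SZ)))), mul(Z, mul(SSSZ, add(SZ, SZ)))))))))
  [24] S(S(S(S(S(S(add(add(Z, mul(Z, add(SZ, SZ))), mul(Z, mul(SSSZ, add(SZ, SZ))))))))))
  [25] S(S(S(S(S(S(add(mul(Z, add(SZ, SZ)), mul(Z, mul(SSSZ, add(SZ, SZ))))))))))
  [26] S(S(S(S(S(S(add(Z, mul(Z, mul(SSSZ, add(SZ, SZ))))))))))
  [27] S(S(S(S(S(S(mul(Z, mul(SSSZ, add(SZ, SZ)))))))))
  [28] S^6(Z)

Term B:
  start: mul(add(Z, SSZ), SZ)
  [1] mul(SSZ, SZ)
  [2] add(SZ, mul(SZ, SZ))
  [3] S(add(Z, mul(SZ, SZ)))
  [4] S(mul(SZ, SZ))
  [5] S(add(SZ, mul(Z, SZ)))
  [6] S(S(add(Z, mul(Z, SZ))))
  [7] S(S(mul(Z, SZ)))
  [8] SSZ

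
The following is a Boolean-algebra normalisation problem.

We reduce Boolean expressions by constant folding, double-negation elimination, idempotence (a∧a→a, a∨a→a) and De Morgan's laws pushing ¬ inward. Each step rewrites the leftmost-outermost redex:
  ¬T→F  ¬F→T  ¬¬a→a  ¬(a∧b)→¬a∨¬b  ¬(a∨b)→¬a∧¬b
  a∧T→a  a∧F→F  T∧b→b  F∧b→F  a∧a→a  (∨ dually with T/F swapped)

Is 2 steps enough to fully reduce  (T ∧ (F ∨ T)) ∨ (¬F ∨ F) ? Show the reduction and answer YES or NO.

Answer: NO — after 2 steps the term is T ∨ (¬F ∨ F), not yet normal

Working:
  start: (T ∧ (F ∨ T)) ∨ (¬F ∨ F)
  step 1: (F ∨ T) ∨ (¬F ∨ F)
  step 2: T ∨ (¬F ∨ F)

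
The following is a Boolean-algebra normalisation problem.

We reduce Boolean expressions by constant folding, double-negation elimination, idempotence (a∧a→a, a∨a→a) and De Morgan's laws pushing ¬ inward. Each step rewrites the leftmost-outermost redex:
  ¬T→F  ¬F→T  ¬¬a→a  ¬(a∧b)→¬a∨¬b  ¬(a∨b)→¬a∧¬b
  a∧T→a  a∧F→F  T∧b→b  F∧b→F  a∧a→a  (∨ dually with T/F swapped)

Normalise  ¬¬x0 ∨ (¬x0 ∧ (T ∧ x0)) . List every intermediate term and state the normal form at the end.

  start: ¬¬x0 ∨ (¬x0 ∧ (T ∧ x0))
  [1] x0 ∨ (¬x0 ∧ (T ∧ x0))
  [2] x0 ∨ (¬x0 ∧ x0)

Answer: normal form = x0 ∨ (¬x0 ∧ x0)  (in 2 steps)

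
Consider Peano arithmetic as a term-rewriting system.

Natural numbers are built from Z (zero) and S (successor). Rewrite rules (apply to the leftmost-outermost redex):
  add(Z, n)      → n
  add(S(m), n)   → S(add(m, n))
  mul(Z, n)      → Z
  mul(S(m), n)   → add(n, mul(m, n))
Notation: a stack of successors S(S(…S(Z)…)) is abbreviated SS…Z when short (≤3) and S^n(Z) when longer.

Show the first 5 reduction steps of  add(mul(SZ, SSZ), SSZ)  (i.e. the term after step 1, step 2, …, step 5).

Answer: after 5 steps: S(S(add(add(Z, mul(Z, SSZ)), SSZ)))

Derivation:
  start: add(mul(SZ, SSZ), SSZ)
  →1  add(add(SSZ, mul(Z, SSZ)), SSZ)
  →2  add(S(add(SZ, mul(Z, SSZ))), SSZ)
  →3  S(add(add(SZ, mul(Z, SSZ)), SSZ))
  →4  S(add(S(add(Z, mul(Z, SSZ))), SSZ))
  →5  S(S(add(add(Z, mul(Z, SSZ)), SSZ)))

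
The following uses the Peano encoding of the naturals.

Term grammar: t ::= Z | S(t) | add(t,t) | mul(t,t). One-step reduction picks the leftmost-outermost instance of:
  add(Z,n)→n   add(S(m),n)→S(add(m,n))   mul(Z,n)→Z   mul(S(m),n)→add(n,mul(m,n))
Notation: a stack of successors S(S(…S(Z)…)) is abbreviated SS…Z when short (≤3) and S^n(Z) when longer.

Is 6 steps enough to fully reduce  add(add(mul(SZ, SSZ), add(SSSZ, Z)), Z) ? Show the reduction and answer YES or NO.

Answer: NO — after 6 steps the term is S(add(S(add(add(Z, mul(Z, SSZ)), add(SSSZ, Z))), Z)), not yet normal

Working:
  start: add(add(mul(SZ, SSZ), add(SSSZ, Z)), Z)
  [1] add(add(add(SSZ, mul(Z, SSZ)), add(SSSZ, Z)), Z)
  [2] add(add(S(add(SZ, mul(Z, SSZ))), add(SSSZ, Z)), Z)
  [3] add(S(add(add(SZ, mul(Z, SSZ)), add(SSSZ, Z))), Z)
  [4] S(add(add(add(SZ, mul(Z, SSZ)), add(SSSZ, Z)), Z))
  [5] S(add(add(S(add(Z, mul(Z, SSZ))), add(SSSZ, Z)), Z))
  [6] S(add(S(add(add(Z, mul(Z, SSZ)), add(SSSZ, Z))), Z))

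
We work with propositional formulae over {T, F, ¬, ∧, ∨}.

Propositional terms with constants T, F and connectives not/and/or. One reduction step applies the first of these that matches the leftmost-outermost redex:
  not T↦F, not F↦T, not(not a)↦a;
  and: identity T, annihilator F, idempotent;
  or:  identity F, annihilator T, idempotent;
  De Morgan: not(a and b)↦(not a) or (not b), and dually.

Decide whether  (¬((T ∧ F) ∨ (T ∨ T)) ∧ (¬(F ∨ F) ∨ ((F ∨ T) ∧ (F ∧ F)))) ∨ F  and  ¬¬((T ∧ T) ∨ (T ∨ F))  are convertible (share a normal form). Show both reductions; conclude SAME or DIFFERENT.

Answer: DIFFERENT — A ⇓ F, B ⇓ T

Working:
Term A:
  start: (¬((T ∧ F) ∨ (T ∨ T)) ∧ (¬(F ∨ F) ∨ ((F ∨ T) ∧ (F ∧ F)))) ∨ F
  →1  ¬((T ∧ F) ∨ (T ∨ T)) ∧ (¬(F ∨ F) ∨ ((F ∨ T) ∧ (F ∧ F)))
  →2  (¬(T ∧ F) ∧ ¬(T ∨ T)) ∧ (¬(F ∨ F) ∨ ((F ∨ T) ∧ (F ∧ F)))
  →3  ((¬T ∨ ¬F) ∧ ¬(T ∨ T)) ∧ (¬(F ∨ F) ∨ ((F ∨ T) ∧ (F ∧ F)))
  →4  ((F ∨ ¬F) ∧ ¬(T ∨ T)) ∧ (¬(F ∨ F) ∨ ((F ∨ T) ∧ (F ∧ F)))
  →5  (¬F ∧ ¬(T ∨ T)) ∧ (¬(F ∨ F) ∨ ((F ∨ T) ∧ (F ∧ F)))
  →6  (T ∧ ¬(T ∨ T)) ∧ (¬(F ∨ F) ∨ ((F ∨ T) ∧ (F ∧ F)))
  →7  ¬(T ∨ T) ∧ (¬(F ∨ F) ∨ ((F ∨ T) ∧ (F ∧ F)))
  →8  (¬T ∧ ¬T) ∧ (¬(F ∨ F) ∨ ((F ∨ T) ∧ (F ∧ F)))
  →9  ¬T ∧ (¬(F ∨ F) ∨ ((F ∨ T) ∧ (F ∧ F)))
  →10  F ∧ (¬(F ∨ F) ∨ ((F ∨ T) ∧ (F ∧ F)))
  →11  F

Term B:
  start: ¬¬((T ∧ T) ∨ (T ∨ F))
  →1  (T ∧ T) ∨ (T ∨ F)
  →2  T ∨ (T ∨ F)
  →3  T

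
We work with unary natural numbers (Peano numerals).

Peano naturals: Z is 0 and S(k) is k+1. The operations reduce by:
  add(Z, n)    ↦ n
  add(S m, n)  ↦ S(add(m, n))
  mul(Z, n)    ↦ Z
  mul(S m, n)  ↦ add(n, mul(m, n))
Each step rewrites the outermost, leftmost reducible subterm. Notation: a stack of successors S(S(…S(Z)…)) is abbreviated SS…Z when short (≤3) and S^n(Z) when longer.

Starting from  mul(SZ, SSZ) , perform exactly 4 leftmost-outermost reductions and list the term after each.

  start: mul(SZ, SSZ)
  [1] add(SSZ, mul(Z, SSZ))
  [2] S(add(SZ, mul(Z, SSZ)))
  [3] S(S(add(Z, mul(Z, SSZ))))
  [4] S(S(mul(Z, SSZ)))

Answer: after 4 steps: S(S(mul(Z, SSZ)))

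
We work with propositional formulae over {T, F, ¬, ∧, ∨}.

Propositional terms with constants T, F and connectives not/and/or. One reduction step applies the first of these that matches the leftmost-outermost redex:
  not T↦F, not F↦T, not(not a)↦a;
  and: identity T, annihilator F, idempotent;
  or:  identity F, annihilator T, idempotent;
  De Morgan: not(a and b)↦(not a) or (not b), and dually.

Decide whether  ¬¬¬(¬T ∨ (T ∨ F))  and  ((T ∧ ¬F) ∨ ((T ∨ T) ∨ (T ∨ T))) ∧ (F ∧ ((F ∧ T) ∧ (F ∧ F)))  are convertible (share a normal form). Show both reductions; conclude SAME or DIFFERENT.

Answer: SAME — A ⇓ F, B ⇓ F

Reduction:
Term A:
  start: ¬¬¬(¬T ∨ (T ∨ F))
  [1] ¬(¬T ∨ (T ∨ F))
  [2] ¬¬T ∧ ¬(T ∨ F)
  [3] T ∧ ¬(T ∨ F)
  [4] ¬(T ∨ F)
  [5] ¬T ∧ ¬F
  [6] F ∧ ¬F
  [7] F

Term B:
  start: ((T ∧ ¬F) ∨ ((T ∨ T) ∨ (T ∨ T))) ∧ (F ∧ ((F ∧ T) ∧ (F ∧ F)))
  [1] (¬F ∨ ((T ∨ T) ∨ (T ∨ T))) ∧ (F ∧ ((F ∧ T) ∧ (F ∧ F)))
  [2] (T ∨ ((T ∨ T) ∨ (T ∨ T))) ∧ (F ∧ ((F ∧ T) ∧ (F ∧ F)))
  [3] T ∧ (F ∧ ((F ∧ T) ∧ (F ∧ F)))
  [4] F ∧ ((F ∧ T) ∧ (F ∧ F))
  [5] F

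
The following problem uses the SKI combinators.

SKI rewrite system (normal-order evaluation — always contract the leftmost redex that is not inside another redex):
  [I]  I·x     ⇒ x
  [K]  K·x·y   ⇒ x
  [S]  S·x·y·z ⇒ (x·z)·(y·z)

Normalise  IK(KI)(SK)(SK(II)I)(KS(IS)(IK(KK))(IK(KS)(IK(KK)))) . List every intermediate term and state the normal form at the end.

  start: IK(KI)(SK)(SK(II)I)(KS(IS)(IK(KK))(IK(KS)(IK(KK))))
  [1] K(KI)(SK)(SK(II)I)(KS(IS)(IK(KK))(IK(KS)(IK(KK))))
  [2] KI(SK(II)I)(KS(IS)(IK(KK))(IK(KS)(IK(KK))))
  [3] I(KS(IS)(IK(KK))(IK(KS)(IK(KK))))
  [4] KS(IS)(IK(KK))(IK(KS)(IK(KK)))
  [5] S(IK(KK))(IK(KS)(IK(KK)))
  [6] S(K(KK))(IK(KS)(IK(KK)))
  [7] S(K(KK))(K(KS)(IK(KK)))
  [8] S(K(KK))(KS)

Answer: normal form = S(K(KK))(KS)  (in 8 steps)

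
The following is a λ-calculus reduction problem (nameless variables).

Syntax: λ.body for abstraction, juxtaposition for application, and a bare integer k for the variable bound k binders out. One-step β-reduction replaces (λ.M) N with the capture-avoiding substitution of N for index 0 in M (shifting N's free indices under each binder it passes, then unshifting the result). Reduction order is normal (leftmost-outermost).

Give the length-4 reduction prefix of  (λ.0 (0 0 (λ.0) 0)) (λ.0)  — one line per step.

  start: (λ.0 (0 0 (λ.0) 0)) (λ.0)
  →1  (λ.0) ((λ.0) (λ.0) (λ.0) (λ.0))
  →2  (λ.0) (λ.0) (λ.0) (λ.0)
  →3  (λ.0) (λ.0) (λ.0)
  →4  (λ.0) (λ.0)

Answer: after 4 steps: (λ.0) (λ.0)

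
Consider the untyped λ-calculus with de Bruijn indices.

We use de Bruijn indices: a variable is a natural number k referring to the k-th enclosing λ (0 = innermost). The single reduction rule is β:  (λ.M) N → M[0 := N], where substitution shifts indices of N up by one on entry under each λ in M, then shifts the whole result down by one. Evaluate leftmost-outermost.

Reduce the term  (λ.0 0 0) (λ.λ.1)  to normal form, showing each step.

  start: (λ.0 0 0) (λ.λ.1)
  →1  (λ.λ.1) (λ.λ.1) (λ.λ.1)
  →2  (λ.λ.λ.1) (λ.λ.1)
  →3  λ.λ.1

Answer: normal form = λ.λ.1  (in 3 steps)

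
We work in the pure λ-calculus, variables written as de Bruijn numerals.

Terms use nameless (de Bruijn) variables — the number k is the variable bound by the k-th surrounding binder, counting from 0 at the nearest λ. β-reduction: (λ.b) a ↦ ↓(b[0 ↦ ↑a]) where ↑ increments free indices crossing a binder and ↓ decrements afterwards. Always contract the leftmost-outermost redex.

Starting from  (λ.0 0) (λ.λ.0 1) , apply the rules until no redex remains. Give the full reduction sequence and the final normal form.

Answer: normal form = λ.0 (λ.λ.0 1)  (in 2 steps)

Reduction:
  start: (λ.0 0) (λ.λ.0 1)
  [1] (λ.λ.0 1) (λ.λ.0 1)
  [2] λ.0 (λ.λ.0 1)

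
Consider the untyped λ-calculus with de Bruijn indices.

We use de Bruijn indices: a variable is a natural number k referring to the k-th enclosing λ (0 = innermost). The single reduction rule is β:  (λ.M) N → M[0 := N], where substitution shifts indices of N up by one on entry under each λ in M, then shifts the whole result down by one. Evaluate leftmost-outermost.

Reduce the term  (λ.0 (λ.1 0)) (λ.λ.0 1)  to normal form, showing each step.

  start: (λ.0 (λ.1 0)) (λ.λ.0 1)
  →1  (λ.λ.0 1) (λ.(λ.λ.0 1) 0)
  →2  λ.0 (λ.(λ.λ.0 1) 0)
  →3  λ.0 (λ.λ.0 1)

Answer: normal form = λ.0 (λ.λ.0 1)  (in 3 steps)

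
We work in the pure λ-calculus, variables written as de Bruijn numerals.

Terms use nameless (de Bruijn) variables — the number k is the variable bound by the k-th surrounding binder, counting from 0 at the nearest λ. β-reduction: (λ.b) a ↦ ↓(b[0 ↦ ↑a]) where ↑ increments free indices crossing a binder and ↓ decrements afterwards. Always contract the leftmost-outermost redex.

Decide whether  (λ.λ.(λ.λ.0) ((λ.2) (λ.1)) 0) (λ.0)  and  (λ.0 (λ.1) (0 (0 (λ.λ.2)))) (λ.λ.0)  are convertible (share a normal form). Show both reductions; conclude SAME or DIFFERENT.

Answer: SAME — A ⇓ λ.0, B ⇓ λ.0

Working:
Term A:
  start: (λ.λ.(λ.λ.0) ((λ.2) (λ.1)) 0) (λ.0)
  →1  λ.(λ.λ.0) ((λ.λ.0) (λ.1)) 0
  →2  λ.(λ.0) 0
  →3  λ.0

Term B:
  start: (λ.0 (λ.1) (0 (0 (λ.λ.2)))) (λ.λ.0)
  →1  (λ.λ.0) (λ.λ.λ.0) ((λ.λ.0) ((λ.λ.0) (λ.λ.λ.λ.0)))
  →2  (λ.0) ((λ.λ.0) ((λ.λ.0) (λ.λ.λ.λ.0)))
  →3  (λ.λ.0) ((λ.λ.0) (λ.λ.λ.λ.0))
  →4  λ.0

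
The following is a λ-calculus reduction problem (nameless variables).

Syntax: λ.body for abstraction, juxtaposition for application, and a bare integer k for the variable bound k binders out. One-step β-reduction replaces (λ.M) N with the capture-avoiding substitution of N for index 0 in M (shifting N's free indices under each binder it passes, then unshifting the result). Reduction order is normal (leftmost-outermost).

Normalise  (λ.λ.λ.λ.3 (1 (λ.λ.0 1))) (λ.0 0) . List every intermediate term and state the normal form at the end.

  start: (λ.λ.λ.λ.3 (1 (λ.λ.0 1))) (λ.0 0)
  [1] λ.λ.λ.(λ.0 0) (1 (λ.λ.0 1))
  [2] λ.λ.λ.1 (λ.λ.0 1) (1 (λ.λ.0 1))

Answer: normal form = λ.λ.λ.1 (λ.λ.0 1) (1 (λ.λ.0 1))  (in 2 steps)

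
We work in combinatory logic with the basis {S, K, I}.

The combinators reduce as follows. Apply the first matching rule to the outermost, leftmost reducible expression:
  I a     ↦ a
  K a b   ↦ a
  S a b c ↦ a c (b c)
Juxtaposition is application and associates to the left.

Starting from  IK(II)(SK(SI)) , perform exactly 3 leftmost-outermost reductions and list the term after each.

  start: IK(II)(SK(SI))
  step 1: K(II)(SK(SI))
  step 2: II
  step 3: I

Answer: after 3 steps: I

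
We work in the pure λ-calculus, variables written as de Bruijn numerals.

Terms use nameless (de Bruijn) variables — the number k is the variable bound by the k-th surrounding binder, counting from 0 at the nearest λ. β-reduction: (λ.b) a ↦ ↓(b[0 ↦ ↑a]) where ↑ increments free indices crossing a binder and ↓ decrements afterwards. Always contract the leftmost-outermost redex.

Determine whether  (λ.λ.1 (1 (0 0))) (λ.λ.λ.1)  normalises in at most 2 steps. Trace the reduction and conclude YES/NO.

Answer: YES — reaches normal form λ.λ.λ.1 in 2 ≤ 2 steps

Derivation:
  start: (λ.λ.1 (1 (0 0))) (λ.λ.λ.1)
  [1] λ.(λ.λ.λ.1) ((λ.λ.λ.1) (0 0))
  [2] λ.λ.λ.1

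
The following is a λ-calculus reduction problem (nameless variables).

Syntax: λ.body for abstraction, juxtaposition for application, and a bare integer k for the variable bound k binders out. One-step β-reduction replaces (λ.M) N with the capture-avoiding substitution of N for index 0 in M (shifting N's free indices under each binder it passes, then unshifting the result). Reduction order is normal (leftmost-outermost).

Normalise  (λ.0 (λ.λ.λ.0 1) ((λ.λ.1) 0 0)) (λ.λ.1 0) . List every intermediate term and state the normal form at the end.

Answer: normal form = λ.λ.0 1  (in 4 steps)

Reduction:
  start: (λ.0 (λ.λ.λ.0 1) ((λ.λ.1) 0 0)) (λ.λ.1 0)
  →1  (λ.λ.1 0) (λ.λ.λ.0 1) ((λ.λ.1) (λ.λ.1 0) (λ.λ.1 0))
  →2  (λ.(λ.λ.λ.0 1) 0) ((λ.λ.1) (λ.λ.1 0) (λ.λ.1 0))
  →3  (λ.λ.λ.0 1) ((λ.λ.1) (λ.λ.1 0) (λ.λ.1 0))
  →4  λ.λ.0 1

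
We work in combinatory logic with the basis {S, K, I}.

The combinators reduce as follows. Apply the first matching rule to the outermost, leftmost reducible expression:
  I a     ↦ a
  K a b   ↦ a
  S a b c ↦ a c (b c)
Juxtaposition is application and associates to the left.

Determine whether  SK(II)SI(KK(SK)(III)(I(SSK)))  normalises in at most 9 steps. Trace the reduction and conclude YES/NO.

  start: SK(II)SI(KK(SK)(III)(I(SSK)))
  step 1: KS(IIS)I(KK(SK)(III)(I(SSK)))
  step 2: SI(KK(SK)(III)(I(SSK)))
  step 3: SI(K(III)(I(SSK)))
  step 4: SI(III)
  step 5: SI(II)
  step 6: SII

Answer: YES — reaches normal form SII in 6 ≤ 9 steps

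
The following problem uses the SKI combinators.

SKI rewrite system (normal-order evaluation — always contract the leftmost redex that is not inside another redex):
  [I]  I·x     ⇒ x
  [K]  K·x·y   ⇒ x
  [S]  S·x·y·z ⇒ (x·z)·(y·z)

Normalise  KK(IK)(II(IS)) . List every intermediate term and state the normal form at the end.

  start: KK(IK)(II(IS))
  [1] K(II(IS))
  [2] K(I(IS))
  [3] K(IS)
  [4] KS

Answer: normal form = KS  (in 4 steps)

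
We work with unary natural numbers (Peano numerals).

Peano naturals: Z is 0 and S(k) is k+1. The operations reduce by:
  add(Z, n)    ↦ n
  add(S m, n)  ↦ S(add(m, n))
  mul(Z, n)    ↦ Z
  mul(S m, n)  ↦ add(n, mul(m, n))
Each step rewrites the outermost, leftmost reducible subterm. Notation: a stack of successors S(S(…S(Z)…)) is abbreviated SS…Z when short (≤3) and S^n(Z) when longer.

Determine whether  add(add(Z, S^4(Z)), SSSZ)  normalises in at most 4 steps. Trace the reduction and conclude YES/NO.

Answer: NO — after 4 steps the term is S(S(S(add(SZ, SSSZ)))), not yet normal

Derivation:
  start: add(add(Z, S^4(Z)), SSSZ)
  →1  add(S^4(Z), SSSZ)
  →2  S(add(SSSZ, SSSZ))
  →3  S(S(add(SSZ, SSSZ)))
  →4  S(S(S(add(SZ, SSSZ))))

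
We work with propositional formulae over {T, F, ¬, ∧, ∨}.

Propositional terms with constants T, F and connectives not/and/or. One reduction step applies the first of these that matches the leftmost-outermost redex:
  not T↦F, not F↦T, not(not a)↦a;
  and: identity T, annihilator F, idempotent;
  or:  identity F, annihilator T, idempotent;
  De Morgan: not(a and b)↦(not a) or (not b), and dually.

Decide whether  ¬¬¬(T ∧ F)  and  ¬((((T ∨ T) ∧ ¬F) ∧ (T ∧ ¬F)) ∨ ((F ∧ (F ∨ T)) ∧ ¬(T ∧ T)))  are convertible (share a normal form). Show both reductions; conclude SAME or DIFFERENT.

Answer: DIFFERENT — A ⇓ T, B ⇓ F

Reduction:
Term A:
  start: ¬¬¬(T ∧ F)
  →1  ¬(T ∧ F)
  →2  ¬T ∨ ¬F
  →3  F ∨ ¬F
  →4  ¬F
  →5  T

Term B:
  start: ¬((((T ∨ T) ∧ ¬F) ∧ (T ∧ ¬F)) ∨ ((F ∧ (F ∨ T)) ∧ ¬(T ∧ T)))
  →1  ¬(((T ∨ T) ∧ ¬F) ∧ (T ∧ ¬F)) ∧ ¬((F ∧ (F ∨ T)) ∧ ¬(T ∧ T))
  →2  (¬((T ∨ T) ∧ ¬F) ∨ ¬(T ∧ ¬F)) ∧ ¬((F ∧ (F ∨ T)) ∧ ¬(T ∧ T))
  →3  ((¬(T ∨ T) ∨ ¬¬F) ∨ ¬(T ∧ ¬F)) ∧ ¬((F ∧ (F ∨ T)) ∧ ¬(T ∧ T))
  →4  (((¬T ∧ ¬T) ∨ ¬¬F) ∨ ¬(T ∧ ¬F)) ∧ ¬((F ∧ (F ∨ T)) ∧ ¬(T ∧ T))
  →5  ((¬T ∨ ¬¬F) ∨ ¬(T ∧ ¬F)) ∧ ¬((F ∧ (F ∨ T)) ∧ ¬(T ∧ T))
  →6  ((F ∨ ¬¬F) ∨ ¬(T ∧ ¬F)) ∧ ¬((F ∧ (F ∨ T)) ∧ ¬(T ∧ T))
  →7  (¬¬F ∨ ¬(T ∧ ¬F)) ∧ ¬((F ∧ (F ∨ T)) ∧ ¬(T ∧ T))
  →8  (F ∨ ¬(T ∧ ¬F)) ∧ ¬((F ∧ (F ∨ T)) ∧ ¬(T ∧ T))
  →9  ¬(T ∧ ¬F) ∧ ¬((F ∧ (F ∨ T)) ∧ ¬(T ∧ T))
  →10  (¬T ∨ ¬¬F) ∧ ¬((F ∧ (F ∨ T)) ∧ ¬(T ∧ T))
  →11  (F ∨ ¬¬F) ∧ ¬((F ∧ (F ∨ T)) ∧ ¬(T ∧ T))
  →12  ¬¬F ∧ ¬((F ∧ (F ∨ T)) ∧ ¬(T ∧ T))
  →13  F ∧ ¬((F ∧ (F ∨ T)) ∧ ¬(T ∧ T))
  →14  F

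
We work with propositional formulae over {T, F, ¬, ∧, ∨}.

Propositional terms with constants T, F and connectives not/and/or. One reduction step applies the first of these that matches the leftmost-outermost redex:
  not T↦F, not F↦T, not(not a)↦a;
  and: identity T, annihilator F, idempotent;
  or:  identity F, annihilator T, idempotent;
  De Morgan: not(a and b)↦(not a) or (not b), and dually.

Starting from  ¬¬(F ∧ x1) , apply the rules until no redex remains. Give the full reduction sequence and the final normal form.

Answer: normal form = F  (in 2 steps)

Reduction:
  start: ¬¬(F ∧ x1)
  [1] F ∧ x1
  [2] F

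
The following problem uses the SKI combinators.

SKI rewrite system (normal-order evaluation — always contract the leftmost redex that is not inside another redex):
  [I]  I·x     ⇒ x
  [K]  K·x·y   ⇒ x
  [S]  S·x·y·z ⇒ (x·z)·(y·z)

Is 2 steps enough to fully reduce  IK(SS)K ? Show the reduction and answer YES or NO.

  start: IK(SS)K
  step 1: K(SS)K
  step 2: SS

Answer: YES — reaches normal form SS in 2 ≤ 2 steps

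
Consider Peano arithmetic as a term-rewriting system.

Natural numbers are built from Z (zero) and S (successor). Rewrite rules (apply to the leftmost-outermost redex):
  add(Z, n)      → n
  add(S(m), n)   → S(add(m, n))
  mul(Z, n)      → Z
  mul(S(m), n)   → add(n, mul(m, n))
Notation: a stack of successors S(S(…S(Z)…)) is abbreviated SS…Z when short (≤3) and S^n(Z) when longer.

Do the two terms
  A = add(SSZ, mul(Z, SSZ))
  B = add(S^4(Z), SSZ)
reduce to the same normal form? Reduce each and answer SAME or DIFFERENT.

Answer: DIFFERENT — A ⇓ SSZ, B ⇓ S^6(Z)

Reduction:
Term A:
  start: add(SSZ, mul(Z, SSZ))
  [1] S(add(SZ, mul(Z, SSZ)))
  [2] S(S(add(Z, mul(Z, SSZ))))
  [3] S(S(mul(Z, SSZ)))
  [4] SSZ

Term B:
  start: add(S^4(Z), SSZ)
  [1] S(add(SSSZ, SSZ))
  [2] S(S(add(SSZ, SSZ)))
  [3] S(S(S(add(SZ, SSZ))))
  [4] S(S(S(S(add(Z, SSZ)))))
  [5] S^6(Z)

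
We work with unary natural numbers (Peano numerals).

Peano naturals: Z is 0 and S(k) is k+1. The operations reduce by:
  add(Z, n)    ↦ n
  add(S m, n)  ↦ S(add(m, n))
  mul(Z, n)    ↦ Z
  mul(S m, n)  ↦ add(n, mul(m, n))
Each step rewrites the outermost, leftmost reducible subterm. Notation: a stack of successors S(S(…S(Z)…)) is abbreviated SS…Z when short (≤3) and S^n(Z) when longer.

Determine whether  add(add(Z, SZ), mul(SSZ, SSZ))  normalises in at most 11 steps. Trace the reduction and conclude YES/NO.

Answer: NO — after 11 steps the term is S(S(S(S(S(mul(Z, SSZ)))))), not yet normal

Reduction:
  start: add(add(Z, SZ), mul(SSZ, SSZ))
  step 1: add(SZ, mul(SSZ, SSZ))
  step 2: S(add(Z, mul(SSZ, SSZ)))
  step 3: S(mul(SSZ, SSZ))
  step 4: S(add(SSZ, mul(SZ, SSZ)))
  step 5: S(S(add(SZ, mul(SZ, SSZ))))
  step 6: S(S(S(add(Z, mul(SZ, SSZ)))))
  step 7: S(S(S(mul(SZ, SSZ))))
  step 8: S(S(S(add(SSZ, mul(Z, SSZ)))))
  step 9: S(S(S(S(add(SZ, mul(Z, SSZ))))))
  step 10: S(S(S(S(S(add(Z, mul(Z, SSZ)))))))
  step 11: S(S(S(S(S(mul(Z, SSZ))))))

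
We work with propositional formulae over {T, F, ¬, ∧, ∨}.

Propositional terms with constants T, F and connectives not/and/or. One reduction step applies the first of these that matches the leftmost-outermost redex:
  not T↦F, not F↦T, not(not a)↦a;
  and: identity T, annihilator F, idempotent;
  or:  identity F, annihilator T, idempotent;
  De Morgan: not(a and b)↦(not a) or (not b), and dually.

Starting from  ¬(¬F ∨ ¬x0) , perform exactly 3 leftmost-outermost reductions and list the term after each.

  start: ¬(¬F ∨ ¬x0)
  step 1: ¬¬F ∧ ¬¬x0
  step 2: F ∧ ¬¬x0
  step 3: F

Answer: after 3 steps: F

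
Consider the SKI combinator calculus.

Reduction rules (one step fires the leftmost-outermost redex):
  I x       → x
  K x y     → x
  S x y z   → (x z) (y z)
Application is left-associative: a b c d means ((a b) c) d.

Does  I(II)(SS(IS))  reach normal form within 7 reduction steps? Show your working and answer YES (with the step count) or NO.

  start: I(II)(SS(IS))
  →1  II(SS(IS))
  →2  I(SS(IS))
  →3  SS(IS)
  →4  SSS

Answer: YES — reaches normal form SSS in 4 ≤ 7 steps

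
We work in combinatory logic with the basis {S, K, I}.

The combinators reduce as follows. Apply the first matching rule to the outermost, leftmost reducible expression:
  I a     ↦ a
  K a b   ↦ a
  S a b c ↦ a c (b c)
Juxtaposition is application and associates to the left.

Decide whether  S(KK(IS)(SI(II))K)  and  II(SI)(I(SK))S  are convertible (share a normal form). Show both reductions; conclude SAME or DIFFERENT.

Term A:
  start: S(KK(IS)(SI(II))K)
  step 1: S(K(SI(II))K)
  step 2: S(SI(II))
  step 3: S(SII)

Term B:
  start: II(SI)(I(SK))S
  step 1: I(SI)(I(SK))S
  step 2: SI(I(SK))S
  step 3: IS(I(SK)S)
  step 4: S(I(SK)S)
  step 5: S(SKS)

Answer: DIFFERENT — A ⇓ S(SII), B ⇓ S(SKS)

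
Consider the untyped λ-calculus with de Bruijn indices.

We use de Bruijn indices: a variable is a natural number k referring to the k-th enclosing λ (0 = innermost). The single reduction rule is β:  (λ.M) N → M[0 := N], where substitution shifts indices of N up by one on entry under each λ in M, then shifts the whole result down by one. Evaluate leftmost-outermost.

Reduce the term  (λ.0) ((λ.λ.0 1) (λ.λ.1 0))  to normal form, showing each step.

  start: (λ.0) ((λ.λ.0 1) (λ.λ.1 0))
  →1  (λ.λ.0 1) (λ.λ.1 0)
  →2  λ.0 (λ.λ.1 0)

Answer: normal form = λ.0 (λ.λ.1 0)  (in 2 steps)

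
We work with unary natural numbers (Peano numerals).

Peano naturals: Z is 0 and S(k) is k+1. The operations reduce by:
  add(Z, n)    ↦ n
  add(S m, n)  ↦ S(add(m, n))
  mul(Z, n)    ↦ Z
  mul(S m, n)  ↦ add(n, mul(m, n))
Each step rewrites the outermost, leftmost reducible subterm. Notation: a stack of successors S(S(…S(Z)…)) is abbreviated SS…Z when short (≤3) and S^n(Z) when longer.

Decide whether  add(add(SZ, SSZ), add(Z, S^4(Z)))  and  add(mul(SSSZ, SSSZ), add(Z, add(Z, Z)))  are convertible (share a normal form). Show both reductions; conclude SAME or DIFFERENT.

Answer: DIFFERENT — A ⇓ S^7(Z), B ⇓ S^9(Z)

Derivation:
Term A:
  start: add(add(SZ, SSZ), add(Z, S^4(Z)))
  [1] add(S(add(Z, SSZ)), add(Z, S^4(Z)))
  [2] S(add(add(Z, SSZ), add(Z, S^4(Z))))
  [3] S(add(SSZ, add(Z, S^4(Z))))
  [4] S(S(add(SZ, add(Z, S^4(Z)))))
  [5] S(S(S(add(Z, add(Z, S^4(Z))))))
  [6] S(S(S(add(Z, S^4(Z)))))
  [7] S^7(Z)

Term B:
  start: add(mul(SSSZ, SSSZ), add(Z, add(Z, Z)))
  [1] add(add(SSSZ, mul(SSZ, SSSZ)), add(Z, add(Z, Z)))
  [2] add(S(add(SSZ, mul(SSZ, SSSZ))), add(Z, add(Z, Z)))
  [3] S(add(add(SSZ, mul(SSZ, SSSZ)), add(Z, add(Z, Z))))
  [4] S(add(S(add(SZ, mul(SSZ, SSSZ))), add(Z, add(Z, Z))))
  [5] S(S(add(add(SZ, mul(SSZ, SSSZ)), add(Z, add(Z, Z)))))
  [6] S(S(add(S(add(Z, mul(SSZ, SSSZ))), add(Z, add(Z, Z)))))
  [7] S(S(S(add(add(Z, mul(SSZ, SSSZ)), add(Z, add(Z, Z))))))
  [8] S(S(S(add(mul(SSZ, SSSZ), add(Z, add(Z, Z))))))
  [9] S(S(S(add(add(SSSZ, mul(SZ, SSSZ)), add(Z, add(Z, Z))))))
  [10] S(S(S(add(S(add(SSZ, mul(SZ, SSSZ))), add(Z, add(Z, Z))))))
  [11] S(S(S(S(add(add(SSZ, mul(SZ, SSSZ)), add(Z, add(Z, Z)))))))
  [12] S(S(S(S(add(S(add(SZ, mul(SZ, SSSZ))), add(Z, add(Z, Z)))))))
  [13] S(S(S(S(S(add(add(SZ, mul(SZ, SSSZ)), add(Z, add(Z, Z))))))))
  [14] S(S(S(S(S(add(S(add(Z, mul(SZ, SSSZ))), add(Z, add(Z, Z))))))))
  [15] S(S(S(S(S(S(add(add(Z, mul(SZ, SSSZ)), add(Z, add(Z, Z)))))))))
  [16] S(S(S(S(S(S(add(mul(SZ, SSSZ), add(Z, add(Z, Z)))))))))
  [17] S(S(S(S(S(S(add(add(SSSZ, mul(Z, SSSZ)), add(Z, add(Z, Z)))))))))
  [18] S(S(S(S(S(S(add(S(add(SSZ, mul(Z, SSSZ))), add(Z, add(Z, Z)))))))))
  [19] S(S(S(S(S(S(S(add(add(SSZ, mul(Z, SSSZ)), add(Z, add(Z, Z))))))))))
  [20] S(S(S(S(S(S(S(add(S(add(SZ, mul(Z, SSSZ))), add(Z, add(Z, Z))))))))))
  [21] S(S(S(S(S(S(S(S(add(add(SZ, mul(Z, SSSZ)), add(Z, add(Z, Z)))))))))))
  [22] S(S(S(S(S(S(S(S(add(S(add(Z, mul(Z, SSSZ))), add(Z, add(Z, Z)))))))))))
  [23] S(S(S(S(S(S(S(S(S(add(add(Z, mul(Z, SSSZ)), add(Z, add(Z, Z))))))))))))
  [24] S(S(S(S(S(S(S(S(S(add(mul(Z, SSSZ), add(Z, add(Z, Z))))))))))))
  [25] S(S(S(S(S(S(S(S(S(add(Z, add(Z, add(Z, Z))))))))))))
  [26] S(S(S(S(S(S(S(S(S(add(Z, add(Z, Z)))))))))))
  [27] S(S(S(S(S(S(S(S(S(add(Z, Z))))))))))
  [28] S^9(Z)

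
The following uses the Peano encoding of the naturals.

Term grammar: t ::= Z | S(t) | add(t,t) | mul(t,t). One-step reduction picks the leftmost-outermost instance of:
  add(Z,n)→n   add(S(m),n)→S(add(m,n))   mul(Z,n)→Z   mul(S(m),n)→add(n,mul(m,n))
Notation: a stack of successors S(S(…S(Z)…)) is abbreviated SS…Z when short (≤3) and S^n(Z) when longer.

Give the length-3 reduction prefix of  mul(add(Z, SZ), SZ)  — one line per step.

Answer: after 3 steps: S(add(Z, mul(Z, SZ)))

Working:
  start: mul(add(Z, SZ), SZ)
  →1  mul(SZ, SZ)
  →2  add(SZ, mul(Z, SZ))
  →3  S(add(Z, mul(Z, SZ)))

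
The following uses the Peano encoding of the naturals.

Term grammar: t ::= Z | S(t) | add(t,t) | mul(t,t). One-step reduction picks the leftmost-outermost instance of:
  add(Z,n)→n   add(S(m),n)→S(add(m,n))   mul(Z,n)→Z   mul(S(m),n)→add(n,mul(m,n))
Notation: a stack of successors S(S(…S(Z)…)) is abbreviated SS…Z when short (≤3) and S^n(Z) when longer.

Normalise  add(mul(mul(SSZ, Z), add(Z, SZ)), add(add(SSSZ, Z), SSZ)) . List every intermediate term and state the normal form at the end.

  start: add(mul(mul(SSZ, Z), add(Z, SZ)), add(add(SSSZ, Z), SSZ))
  →1  add(mul(add(Z, mul(SZ, Z)), add(Z, SZ)), add(add(SSSZ, Z), SSZ))
  →2  add(mul(mul(SZ, Z), add(Z, SZ)), add(add(SSSZ, Z), SSZ))
  →3  add(mul(add(Z, mul(Z, Z)), add(Z, SZ)), add(add(SSSZ, Z), SSZ))
  →4  add(mul(mul(Z, Z), add(Z, SZ)), add(add(SSSZ, Z), SSZ))
  →5  add(mul(Z, add(Z, SZ)), add(add(SSSZ, Z), SSZ))
  →6  add(Z, add(add(SSSZ, Z), SSZ))
  →7  add(add(SSSZ, Z), SSZ)
  →8  add(S(add(SSZ, Z)), SSZ)
  →9  S(add(add(SSZ, Z), SSZ))
  →10  S(add(S(add(SZ, Z)), SSZ))
  →11  S(S(add(add(SZ, Z), SSZ)))
  →12  S(S(add(S(add(Z, Z)), SSZ)))
  →13  S(S(S(add(add(Z, Z), SSZ))))
  →14  S(S(S(add(Z, SSZ))))
  →15  S^5(Z)

Answer: normal form = S^5(Z)  (in 15 steps)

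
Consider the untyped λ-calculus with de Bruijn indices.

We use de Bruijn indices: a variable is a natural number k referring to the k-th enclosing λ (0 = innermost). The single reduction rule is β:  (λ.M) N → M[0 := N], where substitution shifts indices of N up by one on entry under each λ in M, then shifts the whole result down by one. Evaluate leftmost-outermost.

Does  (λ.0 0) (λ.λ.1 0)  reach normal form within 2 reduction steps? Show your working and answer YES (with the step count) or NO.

  start: (λ.0 0) (λ.λ.1 0)
  →1  (λ.λ.1 0) (λ.λ.1 0)
  →2  λ.(λ.λ.1 0) 0

Answer: NO — after 2 steps the term is λ.(λ.λ.1 0) 0, not yet normal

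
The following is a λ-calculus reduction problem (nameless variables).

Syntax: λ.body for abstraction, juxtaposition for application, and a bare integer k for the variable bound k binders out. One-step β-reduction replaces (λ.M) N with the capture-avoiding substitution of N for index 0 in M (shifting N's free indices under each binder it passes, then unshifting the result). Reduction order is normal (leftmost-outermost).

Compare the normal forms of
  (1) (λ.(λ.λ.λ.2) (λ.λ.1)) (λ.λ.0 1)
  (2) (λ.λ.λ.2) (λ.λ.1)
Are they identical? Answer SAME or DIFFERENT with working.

Answer: SAME — A ⇓ λ.λ.λ.λ.1, B ⇓ λ.λ.λ.λ.1

Reduction:
Term A:
  start: (λ.(λ.λ.λ.2) (λ.λ.1)) (λ.λ.0 1)
  →1  (λ.λ.λ.2) (λ.λ.1)
  →2  λ.λ.λ.λ.1

Term B:
  start: (λ.λ.λ.2) (λ.λ.1)
  →1  λ.λ.λ.λ.1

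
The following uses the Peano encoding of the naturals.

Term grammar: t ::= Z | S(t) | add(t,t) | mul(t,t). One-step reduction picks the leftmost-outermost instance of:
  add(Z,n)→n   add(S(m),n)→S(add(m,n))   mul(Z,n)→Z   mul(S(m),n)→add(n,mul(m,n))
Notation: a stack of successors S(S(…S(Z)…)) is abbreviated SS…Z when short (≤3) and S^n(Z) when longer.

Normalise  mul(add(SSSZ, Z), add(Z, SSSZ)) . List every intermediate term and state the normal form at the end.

  start: mul(add(SSSZ, Z), add(Z, SSSZ))
  →1  mul(S(add(SSZ, Z)), add(Z, SSSZ))
  →2  add(add(Z, SSSZ), mul(add(SSZ, Z), add(Z, SSSZ)))
  →3  add(SSSZ, mul(add(SSZ, Z), add(Z, SSSZ)))
  →4  S(add(SSZ, mul(add(SSZ, Z), add(Z, SSSZ))))
  →5  S(S(add(SZ, mul(add(SSZ, Z), add(Z, SSSZ)))))
  →6  S(S(S(add(Z, mul(add(SSZ, Z), add(Z, SSSZ))))))
  →7  S(S(S(mul(add(SSZ, Z), add(Z, SSSZ)))))
  →8  S(S(S(mul(S(add(SZ, Z)), add(Z, SSSZ)))))
  →9  S(S(S(add(add(Z, SSSZ), mul(add(SZ, Z), add(Z, SSSZ))))))
  →10  S(S(S(add(SSSZ, mul(add(SZ, Z), add(Z, SSSZ))))))
  →11  S(S(S(S(add(SSZ, mul(add(SZ, Z), add(Z, SSSZ)))))))
  →12  S(S(S(S(S(add(SZ, mul(add(SZ, Z), add(Z, SSSZ))))))))
  →13  S(S(S(S(S(S(add(Z, mul(add(SZ, Z), add(Z, SSSZ)))))))))
  →14  S(S(S(S(S(S(mul(add(SZ, Z), add(Z, SSSZ))))))))
  →15  S(S(S(S(S(S(mul(S(add(Z, Z)), add(Z, SSSZ))))))))
  →16  S(S(S(S(S(S(add(add(Z, SSSZ), mul(add(Z, Z), add(Z, SSSZ)))))))))
  →17  S(S(S(S(S(S(add(SSSZ, mul(add(Z, Z), add(Z, SSSZ)))))))))
  →18  S(S(S(S(S(S(S(add(SSZ, mul(add(Z, Z), add(Z, SSSZ))))))))))
  →19  S(S(S(S(S(S(S(S(add(SZ, mul(add(Z, Z), add(Z, SSSZ)))))))))))
  →20  S(S(S(S(S(S(S(S(S(add(Z, mul(add(Z, Z), add(Z, SSSZ))))))))))))
  →21  S(S(S(S(S(S(S(S(S(mul(add(Z, Z), add(Z, SSSZ)))))))))))
  →22  S(S(S(S(S(S(S(S(S(mul(Z, add(Z, SSSZ)))))))))))
  →23  S^9(Z)

Answer: normal form = S^9(Z)  (in 23 steps)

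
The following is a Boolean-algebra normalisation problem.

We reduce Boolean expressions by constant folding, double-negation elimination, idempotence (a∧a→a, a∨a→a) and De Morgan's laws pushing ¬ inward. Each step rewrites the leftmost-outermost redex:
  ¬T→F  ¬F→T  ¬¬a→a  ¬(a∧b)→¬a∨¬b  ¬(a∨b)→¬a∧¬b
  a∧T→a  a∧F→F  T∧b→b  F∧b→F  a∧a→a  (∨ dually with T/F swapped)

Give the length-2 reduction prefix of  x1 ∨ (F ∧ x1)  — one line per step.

Answer: after 2 steps: x1

Working:
  start: x1 ∨ (F ∧ x1)
  [1] x1 ∨ F
  [2] x1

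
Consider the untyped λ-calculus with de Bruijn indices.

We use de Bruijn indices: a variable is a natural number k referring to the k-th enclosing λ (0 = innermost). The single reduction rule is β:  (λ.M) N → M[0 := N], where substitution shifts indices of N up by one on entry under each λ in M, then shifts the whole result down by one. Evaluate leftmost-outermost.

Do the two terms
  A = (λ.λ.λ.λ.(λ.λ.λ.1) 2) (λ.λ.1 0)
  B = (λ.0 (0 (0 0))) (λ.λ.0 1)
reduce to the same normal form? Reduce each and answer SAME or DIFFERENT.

Answer: DIFFERENT — A ⇓ λ.λ.λ.λ.λ.1, B ⇓ λ.0 (λ.0 (λ.0 (λ.λ.0 1)))

Reduction:
Term A:
  start: (λ.λ.λ.λ.(λ.λ.λ.1) 2) (λ.λ.1 0)
  [1] λ.λ.λ.(λ.λ.λ.1) 2
  [2] λ.λ.λ.λ.λ.1

Term B:
  start: (λ.0 (0 (0 0))) (λ.λ.0 1)
  [1] (λ.λ.0 1) ((λ.λ.0 1) ((λ.λ.0 1) (λ.λ.0 1)))
  [2] λ.0 ((λ.λ.0 1) ((λ.λ.0 1) (λ.λ.0 1)))
  [3] λ.0 (λ.0 ((λ.λ.0 1) (λ.λ.0 1)))
  [4] λ.0 (λ.0 (λ.0 (λ.λ.0 1)))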